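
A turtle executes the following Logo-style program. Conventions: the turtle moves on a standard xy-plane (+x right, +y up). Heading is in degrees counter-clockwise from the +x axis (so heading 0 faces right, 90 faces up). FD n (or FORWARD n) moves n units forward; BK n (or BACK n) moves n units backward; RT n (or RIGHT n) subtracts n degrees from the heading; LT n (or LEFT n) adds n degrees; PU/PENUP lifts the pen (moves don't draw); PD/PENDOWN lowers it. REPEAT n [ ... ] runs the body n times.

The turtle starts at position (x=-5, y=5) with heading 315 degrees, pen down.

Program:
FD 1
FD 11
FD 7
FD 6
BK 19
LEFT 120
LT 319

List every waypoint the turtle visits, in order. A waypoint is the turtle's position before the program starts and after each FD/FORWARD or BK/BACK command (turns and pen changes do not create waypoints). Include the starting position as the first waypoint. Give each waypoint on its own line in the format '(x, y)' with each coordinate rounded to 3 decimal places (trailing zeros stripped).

Executing turtle program step by step:
Start: pos=(-5,5), heading=315, pen down
FD 1: (-5,5) -> (-4.293,4.293) [heading=315, draw]
FD 11: (-4.293,4.293) -> (3.485,-3.485) [heading=315, draw]
FD 7: (3.485,-3.485) -> (8.435,-8.435) [heading=315, draw]
FD 6: (8.435,-8.435) -> (12.678,-12.678) [heading=315, draw]
BK 19: (12.678,-12.678) -> (-0.757,0.757) [heading=315, draw]
LT 120: heading 315 -> 75
LT 319: heading 75 -> 34
Final: pos=(-0.757,0.757), heading=34, 5 segment(s) drawn
Waypoints (6 total):
(-5, 5)
(-4.293, 4.293)
(3.485, -3.485)
(8.435, -8.435)
(12.678, -12.678)
(-0.757, 0.757)

Answer: (-5, 5)
(-4.293, 4.293)
(3.485, -3.485)
(8.435, -8.435)
(12.678, -12.678)
(-0.757, 0.757)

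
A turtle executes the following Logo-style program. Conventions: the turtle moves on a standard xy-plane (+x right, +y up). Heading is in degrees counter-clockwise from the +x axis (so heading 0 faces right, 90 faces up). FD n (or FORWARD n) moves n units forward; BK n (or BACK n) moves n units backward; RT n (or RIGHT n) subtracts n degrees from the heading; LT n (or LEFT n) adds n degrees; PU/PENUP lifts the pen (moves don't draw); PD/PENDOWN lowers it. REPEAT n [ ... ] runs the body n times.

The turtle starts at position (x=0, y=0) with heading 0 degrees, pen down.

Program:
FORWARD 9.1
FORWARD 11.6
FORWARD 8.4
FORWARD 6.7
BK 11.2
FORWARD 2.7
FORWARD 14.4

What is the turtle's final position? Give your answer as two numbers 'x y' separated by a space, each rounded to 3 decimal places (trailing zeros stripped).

Answer: 41.7 0

Derivation:
Executing turtle program step by step:
Start: pos=(0,0), heading=0, pen down
FD 9.1: (0,0) -> (9.1,0) [heading=0, draw]
FD 11.6: (9.1,0) -> (20.7,0) [heading=0, draw]
FD 8.4: (20.7,0) -> (29.1,0) [heading=0, draw]
FD 6.7: (29.1,0) -> (35.8,0) [heading=0, draw]
BK 11.2: (35.8,0) -> (24.6,0) [heading=0, draw]
FD 2.7: (24.6,0) -> (27.3,0) [heading=0, draw]
FD 14.4: (27.3,0) -> (41.7,0) [heading=0, draw]
Final: pos=(41.7,0), heading=0, 7 segment(s) drawn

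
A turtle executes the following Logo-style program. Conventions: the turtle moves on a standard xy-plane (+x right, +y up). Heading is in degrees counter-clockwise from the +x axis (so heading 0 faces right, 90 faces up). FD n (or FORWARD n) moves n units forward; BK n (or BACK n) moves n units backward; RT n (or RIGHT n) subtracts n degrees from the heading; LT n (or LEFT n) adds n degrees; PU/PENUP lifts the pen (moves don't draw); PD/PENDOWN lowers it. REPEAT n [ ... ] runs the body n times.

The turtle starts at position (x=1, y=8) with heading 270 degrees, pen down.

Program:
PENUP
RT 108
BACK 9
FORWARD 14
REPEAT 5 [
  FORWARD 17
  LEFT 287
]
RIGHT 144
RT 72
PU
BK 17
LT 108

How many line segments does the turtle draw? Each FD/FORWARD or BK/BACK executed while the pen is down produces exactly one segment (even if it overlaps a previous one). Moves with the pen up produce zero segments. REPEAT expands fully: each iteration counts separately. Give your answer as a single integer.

Answer: 0

Derivation:
Executing turtle program step by step:
Start: pos=(1,8), heading=270, pen down
PU: pen up
RT 108: heading 270 -> 162
BK 9: (1,8) -> (9.56,5.219) [heading=162, move]
FD 14: (9.56,5.219) -> (-3.755,9.545) [heading=162, move]
REPEAT 5 [
  -- iteration 1/5 --
  FD 17: (-3.755,9.545) -> (-19.923,14.798) [heading=162, move]
  LT 287: heading 162 -> 89
  -- iteration 2/5 --
  FD 17: (-19.923,14.798) -> (-19.627,31.796) [heading=89, move]
  LT 287: heading 89 -> 16
  -- iteration 3/5 --
  FD 17: (-19.627,31.796) -> (-3.285,36.482) [heading=16, move]
  LT 287: heading 16 -> 303
  -- iteration 4/5 --
  FD 17: (-3.285,36.482) -> (5.974,22.224) [heading=303, move]
  LT 287: heading 303 -> 230
  -- iteration 5/5 --
  FD 17: (5.974,22.224) -> (-4.954,9.201) [heading=230, move]
  LT 287: heading 230 -> 157
]
RT 144: heading 157 -> 13
RT 72: heading 13 -> 301
PU: pen up
BK 17: (-4.954,9.201) -> (-13.709,23.773) [heading=301, move]
LT 108: heading 301 -> 49
Final: pos=(-13.709,23.773), heading=49, 0 segment(s) drawn
Segments drawn: 0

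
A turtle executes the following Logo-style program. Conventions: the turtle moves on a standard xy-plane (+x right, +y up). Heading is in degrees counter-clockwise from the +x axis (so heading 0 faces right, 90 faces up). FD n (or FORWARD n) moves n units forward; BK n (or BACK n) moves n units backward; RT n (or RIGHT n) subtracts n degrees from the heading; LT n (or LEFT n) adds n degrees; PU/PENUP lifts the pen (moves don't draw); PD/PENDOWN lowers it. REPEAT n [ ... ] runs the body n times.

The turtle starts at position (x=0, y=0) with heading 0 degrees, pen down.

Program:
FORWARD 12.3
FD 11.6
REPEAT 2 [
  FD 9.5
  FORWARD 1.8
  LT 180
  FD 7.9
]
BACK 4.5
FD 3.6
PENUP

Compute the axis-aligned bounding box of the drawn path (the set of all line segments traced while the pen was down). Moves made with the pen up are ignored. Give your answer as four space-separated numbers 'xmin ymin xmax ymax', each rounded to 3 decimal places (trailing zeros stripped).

Answer: 0 0 35.2 0

Derivation:
Executing turtle program step by step:
Start: pos=(0,0), heading=0, pen down
FD 12.3: (0,0) -> (12.3,0) [heading=0, draw]
FD 11.6: (12.3,0) -> (23.9,0) [heading=0, draw]
REPEAT 2 [
  -- iteration 1/2 --
  FD 9.5: (23.9,0) -> (33.4,0) [heading=0, draw]
  FD 1.8: (33.4,0) -> (35.2,0) [heading=0, draw]
  LT 180: heading 0 -> 180
  FD 7.9: (35.2,0) -> (27.3,0) [heading=180, draw]
  -- iteration 2/2 --
  FD 9.5: (27.3,0) -> (17.8,0) [heading=180, draw]
  FD 1.8: (17.8,0) -> (16,0) [heading=180, draw]
  LT 180: heading 180 -> 0
  FD 7.9: (16,0) -> (23.9,0) [heading=0, draw]
]
BK 4.5: (23.9,0) -> (19.4,0) [heading=0, draw]
FD 3.6: (19.4,0) -> (23,0) [heading=0, draw]
PU: pen up
Final: pos=(23,0), heading=0, 10 segment(s) drawn

Segment endpoints: x in {0, 12.3, 16, 17.8, 19.4, 23, 23.9, 27.3, 33.4, 35.2}, y in {0, 0, 0, 0, 0, 0, 0}
xmin=0, ymin=0, xmax=35.2, ymax=0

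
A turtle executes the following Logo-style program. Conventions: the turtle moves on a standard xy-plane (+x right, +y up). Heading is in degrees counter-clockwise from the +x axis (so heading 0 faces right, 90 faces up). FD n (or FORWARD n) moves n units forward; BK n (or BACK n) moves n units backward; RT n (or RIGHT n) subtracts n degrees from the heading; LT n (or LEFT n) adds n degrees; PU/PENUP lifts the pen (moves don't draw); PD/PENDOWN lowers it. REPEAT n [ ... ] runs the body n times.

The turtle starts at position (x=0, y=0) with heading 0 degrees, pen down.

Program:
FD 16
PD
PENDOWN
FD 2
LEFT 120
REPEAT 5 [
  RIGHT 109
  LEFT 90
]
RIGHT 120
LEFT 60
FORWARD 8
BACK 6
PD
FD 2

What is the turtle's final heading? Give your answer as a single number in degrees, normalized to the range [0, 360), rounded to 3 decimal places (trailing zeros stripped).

Answer: 325

Derivation:
Executing turtle program step by step:
Start: pos=(0,0), heading=0, pen down
FD 16: (0,0) -> (16,0) [heading=0, draw]
PD: pen down
PD: pen down
FD 2: (16,0) -> (18,0) [heading=0, draw]
LT 120: heading 0 -> 120
REPEAT 5 [
  -- iteration 1/5 --
  RT 109: heading 120 -> 11
  LT 90: heading 11 -> 101
  -- iteration 2/5 --
  RT 109: heading 101 -> 352
  LT 90: heading 352 -> 82
  -- iteration 3/5 --
  RT 109: heading 82 -> 333
  LT 90: heading 333 -> 63
  -- iteration 4/5 --
  RT 109: heading 63 -> 314
  LT 90: heading 314 -> 44
  -- iteration 5/5 --
  RT 109: heading 44 -> 295
  LT 90: heading 295 -> 25
]
RT 120: heading 25 -> 265
LT 60: heading 265 -> 325
FD 8: (18,0) -> (24.553,-4.589) [heading=325, draw]
BK 6: (24.553,-4.589) -> (19.638,-1.147) [heading=325, draw]
PD: pen down
FD 2: (19.638,-1.147) -> (21.277,-2.294) [heading=325, draw]
Final: pos=(21.277,-2.294), heading=325, 5 segment(s) drawn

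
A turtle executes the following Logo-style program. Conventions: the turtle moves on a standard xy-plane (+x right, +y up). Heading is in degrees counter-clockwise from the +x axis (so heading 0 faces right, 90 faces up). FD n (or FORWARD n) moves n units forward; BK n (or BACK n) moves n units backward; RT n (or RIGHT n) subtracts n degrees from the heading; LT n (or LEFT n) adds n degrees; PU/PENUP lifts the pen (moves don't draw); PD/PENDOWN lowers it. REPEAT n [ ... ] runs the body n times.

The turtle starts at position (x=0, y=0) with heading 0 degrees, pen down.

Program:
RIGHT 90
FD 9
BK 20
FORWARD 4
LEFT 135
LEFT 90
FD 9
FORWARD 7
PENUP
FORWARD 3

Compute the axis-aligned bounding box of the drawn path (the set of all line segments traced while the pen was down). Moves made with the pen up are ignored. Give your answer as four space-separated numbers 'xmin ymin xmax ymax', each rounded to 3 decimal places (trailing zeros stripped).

Answer: -11.314 -9 0 18.314

Derivation:
Executing turtle program step by step:
Start: pos=(0,0), heading=0, pen down
RT 90: heading 0 -> 270
FD 9: (0,0) -> (0,-9) [heading=270, draw]
BK 20: (0,-9) -> (0,11) [heading=270, draw]
FD 4: (0,11) -> (0,7) [heading=270, draw]
LT 135: heading 270 -> 45
LT 90: heading 45 -> 135
FD 9: (0,7) -> (-6.364,13.364) [heading=135, draw]
FD 7: (-6.364,13.364) -> (-11.314,18.314) [heading=135, draw]
PU: pen up
FD 3: (-11.314,18.314) -> (-13.435,20.435) [heading=135, move]
Final: pos=(-13.435,20.435), heading=135, 5 segment(s) drawn

Segment endpoints: x in {-11.314, -6.364, 0, 0, 0, 0}, y in {-9, 0, 7, 11, 13.364, 18.314}
xmin=-11.314, ymin=-9, xmax=0, ymax=18.314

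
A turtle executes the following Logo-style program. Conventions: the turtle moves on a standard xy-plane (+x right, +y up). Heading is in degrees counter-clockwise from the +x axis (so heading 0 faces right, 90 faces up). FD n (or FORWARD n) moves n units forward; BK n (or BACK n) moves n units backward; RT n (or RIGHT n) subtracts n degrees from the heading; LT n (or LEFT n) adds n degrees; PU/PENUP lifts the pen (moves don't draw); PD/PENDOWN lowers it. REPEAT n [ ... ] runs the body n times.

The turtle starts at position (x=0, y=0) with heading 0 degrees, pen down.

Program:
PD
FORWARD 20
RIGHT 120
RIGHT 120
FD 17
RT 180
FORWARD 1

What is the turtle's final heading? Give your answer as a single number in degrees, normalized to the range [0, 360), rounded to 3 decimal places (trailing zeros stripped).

Answer: 300

Derivation:
Executing turtle program step by step:
Start: pos=(0,0), heading=0, pen down
PD: pen down
FD 20: (0,0) -> (20,0) [heading=0, draw]
RT 120: heading 0 -> 240
RT 120: heading 240 -> 120
FD 17: (20,0) -> (11.5,14.722) [heading=120, draw]
RT 180: heading 120 -> 300
FD 1: (11.5,14.722) -> (12,13.856) [heading=300, draw]
Final: pos=(12,13.856), heading=300, 3 segment(s) drawn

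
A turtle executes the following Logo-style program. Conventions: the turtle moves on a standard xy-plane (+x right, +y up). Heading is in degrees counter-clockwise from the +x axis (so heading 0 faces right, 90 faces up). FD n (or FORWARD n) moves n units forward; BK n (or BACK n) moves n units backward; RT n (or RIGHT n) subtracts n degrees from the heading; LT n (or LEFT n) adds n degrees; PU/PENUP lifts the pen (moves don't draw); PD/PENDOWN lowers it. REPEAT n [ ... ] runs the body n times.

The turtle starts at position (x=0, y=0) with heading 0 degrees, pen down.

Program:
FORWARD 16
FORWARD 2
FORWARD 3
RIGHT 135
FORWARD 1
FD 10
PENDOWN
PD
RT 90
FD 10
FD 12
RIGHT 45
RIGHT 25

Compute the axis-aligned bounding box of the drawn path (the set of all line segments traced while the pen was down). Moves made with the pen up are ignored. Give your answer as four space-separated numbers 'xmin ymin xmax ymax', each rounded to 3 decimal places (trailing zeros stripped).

Executing turtle program step by step:
Start: pos=(0,0), heading=0, pen down
FD 16: (0,0) -> (16,0) [heading=0, draw]
FD 2: (16,0) -> (18,0) [heading=0, draw]
FD 3: (18,0) -> (21,0) [heading=0, draw]
RT 135: heading 0 -> 225
FD 1: (21,0) -> (20.293,-0.707) [heading=225, draw]
FD 10: (20.293,-0.707) -> (13.222,-7.778) [heading=225, draw]
PD: pen down
PD: pen down
RT 90: heading 225 -> 135
FD 10: (13.222,-7.778) -> (6.151,-0.707) [heading=135, draw]
FD 12: (6.151,-0.707) -> (-2.335,7.778) [heading=135, draw]
RT 45: heading 135 -> 90
RT 25: heading 90 -> 65
Final: pos=(-2.335,7.778), heading=65, 7 segment(s) drawn

Segment endpoints: x in {-2.335, 0, 6.151, 13.222, 16, 18, 20.293, 21}, y in {-7.778, -0.707, -0.707, 0, 7.778}
xmin=-2.335, ymin=-7.778, xmax=21, ymax=7.778

Answer: -2.335 -7.778 21 7.778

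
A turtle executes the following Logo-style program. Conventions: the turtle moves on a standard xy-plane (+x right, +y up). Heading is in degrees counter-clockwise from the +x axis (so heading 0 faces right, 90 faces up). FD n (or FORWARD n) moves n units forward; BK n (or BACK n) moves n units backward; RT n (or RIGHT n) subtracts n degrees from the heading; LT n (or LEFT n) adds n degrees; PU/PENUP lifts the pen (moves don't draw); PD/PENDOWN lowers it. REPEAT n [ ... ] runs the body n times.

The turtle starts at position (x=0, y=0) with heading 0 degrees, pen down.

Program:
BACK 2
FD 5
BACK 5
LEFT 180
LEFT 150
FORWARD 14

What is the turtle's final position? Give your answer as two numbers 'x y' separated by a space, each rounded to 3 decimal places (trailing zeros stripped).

Answer: 10.124 -7

Derivation:
Executing turtle program step by step:
Start: pos=(0,0), heading=0, pen down
BK 2: (0,0) -> (-2,0) [heading=0, draw]
FD 5: (-2,0) -> (3,0) [heading=0, draw]
BK 5: (3,0) -> (-2,0) [heading=0, draw]
LT 180: heading 0 -> 180
LT 150: heading 180 -> 330
FD 14: (-2,0) -> (10.124,-7) [heading=330, draw]
Final: pos=(10.124,-7), heading=330, 4 segment(s) drawn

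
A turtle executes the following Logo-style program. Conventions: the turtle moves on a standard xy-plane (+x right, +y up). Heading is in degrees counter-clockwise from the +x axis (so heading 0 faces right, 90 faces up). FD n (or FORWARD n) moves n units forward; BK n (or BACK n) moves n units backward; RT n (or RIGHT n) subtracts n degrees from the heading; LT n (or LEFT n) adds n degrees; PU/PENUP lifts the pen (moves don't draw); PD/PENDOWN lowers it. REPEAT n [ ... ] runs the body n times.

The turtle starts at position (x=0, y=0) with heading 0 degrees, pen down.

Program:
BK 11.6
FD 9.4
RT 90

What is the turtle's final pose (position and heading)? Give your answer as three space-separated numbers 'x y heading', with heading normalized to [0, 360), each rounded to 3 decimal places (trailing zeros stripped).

Executing turtle program step by step:
Start: pos=(0,0), heading=0, pen down
BK 11.6: (0,0) -> (-11.6,0) [heading=0, draw]
FD 9.4: (-11.6,0) -> (-2.2,0) [heading=0, draw]
RT 90: heading 0 -> 270
Final: pos=(-2.2,0), heading=270, 2 segment(s) drawn

Answer: -2.2 0 270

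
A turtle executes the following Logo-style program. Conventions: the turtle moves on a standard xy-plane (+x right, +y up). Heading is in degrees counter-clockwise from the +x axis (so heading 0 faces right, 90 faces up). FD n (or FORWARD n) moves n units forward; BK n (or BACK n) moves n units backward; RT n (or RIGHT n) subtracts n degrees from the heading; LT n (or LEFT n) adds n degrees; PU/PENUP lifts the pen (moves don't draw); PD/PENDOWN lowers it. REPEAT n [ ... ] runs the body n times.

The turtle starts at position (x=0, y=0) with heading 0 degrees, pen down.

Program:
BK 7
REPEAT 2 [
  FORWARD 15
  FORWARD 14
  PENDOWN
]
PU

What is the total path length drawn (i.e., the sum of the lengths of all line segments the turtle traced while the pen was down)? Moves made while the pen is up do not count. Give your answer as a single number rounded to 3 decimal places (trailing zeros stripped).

Answer: 65

Derivation:
Executing turtle program step by step:
Start: pos=(0,0), heading=0, pen down
BK 7: (0,0) -> (-7,0) [heading=0, draw]
REPEAT 2 [
  -- iteration 1/2 --
  FD 15: (-7,0) -> (8,0) [heading=0, draw]
  FD 14: (8,0) -> (22,0) [heading=0, draw]
  PD: pen down
  -- iteration 2/2 --
  FD 15: (22,0) -> (37,0) [heading=0, draw]
  FD 14: (37,0) -> (51,0) [heading=0, draw]
  PD: pen down
]
PU: pen up
Final: pos=(51,0), heading=0, 5 segment(s) drawn

Segment lengths:
  seg 1: (0,0) -> (-7,0), length = 7
  seg 2: (-7,0) -> (8,0), length = 15
  seg 3: (8,0) -> (22,0), length = 14
  seg 4: (22,0) -> (37,0), length = 15
  seg 5: (37,0) -> (51,0), length = 14
Total = 65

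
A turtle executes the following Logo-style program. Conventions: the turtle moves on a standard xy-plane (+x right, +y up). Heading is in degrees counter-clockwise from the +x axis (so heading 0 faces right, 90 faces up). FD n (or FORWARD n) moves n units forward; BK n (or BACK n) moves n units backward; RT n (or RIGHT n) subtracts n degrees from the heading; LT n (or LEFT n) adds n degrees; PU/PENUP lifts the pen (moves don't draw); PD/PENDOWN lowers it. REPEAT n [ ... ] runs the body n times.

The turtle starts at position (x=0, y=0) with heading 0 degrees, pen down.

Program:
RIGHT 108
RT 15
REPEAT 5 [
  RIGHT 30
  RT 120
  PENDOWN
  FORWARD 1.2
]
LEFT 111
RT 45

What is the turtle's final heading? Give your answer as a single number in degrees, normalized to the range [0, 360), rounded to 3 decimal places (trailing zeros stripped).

Executing turtle program step by step:
Start: pos=(0,0), heading=0, pen down
RT 108: heading 0 -> 252
RT 15: heading 252 -> 237
REPEAT 5 [
  -- iteration 1/5 --
  RT 30: heading 237 -> 207
  RT 120: heading 207 -> 87
  PD: pen down
  FD 1.2: (0,0) -> (0.063,1.198) [heading=87, draw]
  -- iteration 2/5 --
  RT 30: heading 87 -> 57
  RT 120: heading 57 -> 297
  PD: pen down
  FD 1.2: (0.063,1.198) -> (0.608,0.129) [heading=297, draw]
  -- iteration 3/5 --
  RT 30: heading 297 -> 267
  RT 120: heading 267 -> 147
  PD: pen down
  FD 1.2: (0.608,0.129) -> (-0.399,0.783) [heading=147, draw]
  -- iteration 4/5 --
  RT 30: heading 147 -> 117
  RT 120: heading 117 -> 357
  PD: pen down
  FD 1.2: (-0.399,0.783) -> (0.8,0.72) [heading=357, draw]
  -- iteration 5/5 --
  RT 30: heading 357 -> 327
  RT 120: heading 327 -> 207
  PD: pen down
  FD 1.2: (0.8,0.72) -> (-0.27,0.175) [heading=207, draw]
]
LT 111: heading 207 -> 318
RT 45: heading 318 -> 273
Final: pos=(-0.27,0.175), heading=273, 5 segment(s) drawn

Answer: 273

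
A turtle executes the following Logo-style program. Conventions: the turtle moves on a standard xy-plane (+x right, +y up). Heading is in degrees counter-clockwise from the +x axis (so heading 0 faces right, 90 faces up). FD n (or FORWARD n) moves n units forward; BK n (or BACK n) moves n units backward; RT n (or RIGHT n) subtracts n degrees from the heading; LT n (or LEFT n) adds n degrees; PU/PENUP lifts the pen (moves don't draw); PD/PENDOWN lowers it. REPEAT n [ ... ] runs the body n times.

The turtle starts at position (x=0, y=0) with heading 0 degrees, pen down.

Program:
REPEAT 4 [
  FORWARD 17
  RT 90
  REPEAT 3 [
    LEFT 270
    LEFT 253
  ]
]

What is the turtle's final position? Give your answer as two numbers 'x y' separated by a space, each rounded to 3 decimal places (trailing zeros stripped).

Answer: 26.028 42.474

Derivation:
Executing turtle program step by step:
Start: pos=(0,0), heading=0, pen down
REPEAT 4 [
  -- iteration 1/4 --
  FD 17: (0,0) -> (17,0) [heading=0, draw]
  RT 90: heading 0 -> 270
  REPEAT 3 [
    -- iteration 1/3 --
    LT 270: heading 270 -> 180
    LT 253: heading 180 -> 73
    -- iteration 2/3 --
    LT 270: heading 73 -> 343
    LT 253: heading 343 -> 236
    -- iteration 3/3 --
    LT 270: heading 236 -> 146
    LT 253: heading 146 -> 39
  ]
  -- iteration 2/4 --
  FD 17: (17,0) -> (30.211,10.698) [heading=39, draw]
  RT 90: heading 39 -> 309
  REPEAT 3 [
    -- iteration 1/3 --
    LT 270: heading 309 -> 219
    LT 253: heading 219 -> 112
    -- iteration 2/3 --
    LT 270: heading 112 -> 22
    LT 253: heading 22 -> 275
    -- iteration 3/3 --
    LT 270: heading 275 -> 185
    LT 253: heading 185 -> 78
  ]
  -- iteration 3/4 --
  FD 17: (30.211,10.698) -> (33.746,27.327) [heading=78, draw]
  RT 90: heading 78 -> 348
  REPEAT 3 [
    -- iteration 1/3 --
    LT 270: heading 348 -> 258
    LT 253: heading 258 -> 151
    -- iteration 2/3 --
    LT 270: heading 151 -> 61
    LT 253: heading 61 -> 314
    -- iteration 3/3 --
    LT 270: heading 314 -> 224
    LT 253: heading 224 -> 117
  ]
  -- iteration 4/4 --
  FD 17: (33.746,27.327) -> (26.028,42.474) [heading=117, draw]
  RT 90: heading 117 -> 27
  REPEAT 3 [
    -- iteration 1/3 --
    LT 270: heading 27 -> 297
    LT 253: heading 297 -> 190
    -- iteration 2/3 --
    LT 270: heading 190 -> 100
    LT 253: heading 100 -> 353
    -- iteration 3/3 --
    LT 270: heading 353 -> 263
    LT 253: heading 263 -> 156
  ]
]
Final: pos=(26.028,42.474), heading=156, 4 segment(s) drawn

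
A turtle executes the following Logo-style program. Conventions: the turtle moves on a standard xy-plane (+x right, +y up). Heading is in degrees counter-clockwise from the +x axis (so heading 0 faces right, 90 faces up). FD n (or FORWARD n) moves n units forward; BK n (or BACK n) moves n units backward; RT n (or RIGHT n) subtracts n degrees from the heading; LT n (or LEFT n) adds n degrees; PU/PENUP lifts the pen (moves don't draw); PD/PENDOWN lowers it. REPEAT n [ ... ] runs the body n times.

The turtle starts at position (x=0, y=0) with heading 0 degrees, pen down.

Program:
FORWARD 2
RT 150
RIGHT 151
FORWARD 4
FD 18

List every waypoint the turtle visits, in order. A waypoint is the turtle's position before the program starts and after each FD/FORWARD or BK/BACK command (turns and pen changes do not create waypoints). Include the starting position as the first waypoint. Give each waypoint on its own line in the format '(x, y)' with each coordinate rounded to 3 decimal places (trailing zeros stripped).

Answer: (0, 0)
(2, 0)
(4.06, 3.429)
(13.331, 18.858)

Derivation:
Executing turtle program step by step:
Start: pos=(0,0), heading=0, pen down
FD 2: (0,0) -> (2,0) [heading=0, draw]
RT 150: heading 0 -> 210
RT 151: heading 210 -> 59
FD 4: (2,0) -> (4.06,3.429) [heading=59, draw]
FD 18: (4.06,3.429) -> (13.331,18.858) [heading=59, draw]
Final: pos=(13.331,18.858), heading=59, 3 segment(s) drawn
Waypoints (4 total):
(0, 0)
(2, 0)
(4.06, 3.429)
(13.331, 18.858)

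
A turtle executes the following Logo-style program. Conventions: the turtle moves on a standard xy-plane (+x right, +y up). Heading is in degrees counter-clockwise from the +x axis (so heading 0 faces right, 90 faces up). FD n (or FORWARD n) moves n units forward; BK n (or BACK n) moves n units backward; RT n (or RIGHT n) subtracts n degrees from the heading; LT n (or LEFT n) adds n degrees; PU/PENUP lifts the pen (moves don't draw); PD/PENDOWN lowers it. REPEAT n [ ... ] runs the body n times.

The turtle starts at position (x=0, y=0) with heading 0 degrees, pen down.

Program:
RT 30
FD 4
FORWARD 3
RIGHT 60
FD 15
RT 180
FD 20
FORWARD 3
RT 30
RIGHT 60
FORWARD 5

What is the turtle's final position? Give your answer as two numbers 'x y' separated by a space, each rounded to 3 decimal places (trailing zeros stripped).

Executing turtle program step by step:
Start: pos=(0,0), heading=0, pen down
RT 30: heading 0 -> 330
FD 4: (0,0) -> (3.464,-2) [heading=330, draw]
FD 3: (3.464,-2) -> (6.062,-3.5) [heading=330, draw]
RT 60: heading 330 -> 270
FD 15: (6.062,-3.5) -> (6.062,-18.5) [heading=270, draw]
RT 180: heading 270 -> 90
FD 20: (6.062,-18.5) -> (6.062,1.5) [heading=90, draw]
FD 3: (6.062,1.5) -> (6.062,4.5) [heading=90, draw]
RT 30: heading 90 -> 60
RT 60: heading 60 -> 0
FD 5: (6.062,4.5) -> (11.062,4.5) [heading=0, draw]
Final: pos=(11.062,4.5), heading=0, 6 segment(s) drawn

Answer: 11.062 4.5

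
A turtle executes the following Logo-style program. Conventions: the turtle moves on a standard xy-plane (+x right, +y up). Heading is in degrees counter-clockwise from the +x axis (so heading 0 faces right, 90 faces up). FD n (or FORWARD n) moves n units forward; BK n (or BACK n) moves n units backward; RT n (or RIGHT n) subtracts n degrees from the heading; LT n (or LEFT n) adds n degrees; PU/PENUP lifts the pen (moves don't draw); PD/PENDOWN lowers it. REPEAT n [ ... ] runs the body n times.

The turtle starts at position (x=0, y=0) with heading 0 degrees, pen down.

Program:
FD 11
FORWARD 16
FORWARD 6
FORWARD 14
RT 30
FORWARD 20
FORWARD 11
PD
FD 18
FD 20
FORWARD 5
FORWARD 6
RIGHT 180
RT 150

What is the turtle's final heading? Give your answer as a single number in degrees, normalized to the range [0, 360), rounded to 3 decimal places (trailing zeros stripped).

Executing turtle program step by step:
Start: pos=(0,0), heading=0, pen down
FD 11: (0,0) -> (11,0) [heading=0, draw]
FD 16: (11,0) -> (27,0) [heading=0, draw]
FD 6: (27,0) -> (33,0) [heading=0, draw]
FD 14: (33,0) -> (47,0) [heading=0, draw]
RT 30: heading 0 -> 330
FD 20: (47,0) -> (64.321,-10) [heading=330, draw]
FD 11: (64.321,-10) -> (73.847,-15.5) [heading=330, draw]
PD: pen down
FD 18: (73.847,-15.5) -> (89.435,-24.5) [heading=330, draw]
FD 20: (89.435,-24.5) -> (106.756,-34.5) [heading=330, draw]
FD 5: (106.756,-34.5) -> (111.086,-37) [heading=330, draw]
FD 6: (111.086,-37) -> (116.282,-40) [heading=330, draw]
RT 180: heading 330 -> 150
RT 150: heading 150 -> 0
Final: pos=(116.282,-40), heading=0, 10 segment(s) drawn

Answer: 0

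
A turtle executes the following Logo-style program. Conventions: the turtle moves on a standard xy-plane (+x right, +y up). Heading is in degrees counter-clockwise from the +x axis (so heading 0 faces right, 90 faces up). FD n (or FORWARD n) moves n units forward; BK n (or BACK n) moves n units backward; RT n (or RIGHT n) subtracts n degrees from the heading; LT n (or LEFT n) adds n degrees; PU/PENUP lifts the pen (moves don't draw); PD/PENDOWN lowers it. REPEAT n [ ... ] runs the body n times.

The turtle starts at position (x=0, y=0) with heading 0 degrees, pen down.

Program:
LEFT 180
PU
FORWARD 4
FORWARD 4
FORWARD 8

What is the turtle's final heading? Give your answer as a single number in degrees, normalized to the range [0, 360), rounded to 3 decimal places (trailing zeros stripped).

Executing turtle program step by step:
Start: pos=(0,0), heading=0, pen down
LT 180: heading 0 -> 180
PU: pen up
FD 4: (0,0) -> (-4,0) [heading=180, move]
FD 4: (-4,0) -> (-8,0) [heading=180, move]
FD 8: (-8,0) -> (-16,0) [heading=180, move]
Final: pos=(-16,0), heading=180, 0 segment(s) drawn

Answer: 180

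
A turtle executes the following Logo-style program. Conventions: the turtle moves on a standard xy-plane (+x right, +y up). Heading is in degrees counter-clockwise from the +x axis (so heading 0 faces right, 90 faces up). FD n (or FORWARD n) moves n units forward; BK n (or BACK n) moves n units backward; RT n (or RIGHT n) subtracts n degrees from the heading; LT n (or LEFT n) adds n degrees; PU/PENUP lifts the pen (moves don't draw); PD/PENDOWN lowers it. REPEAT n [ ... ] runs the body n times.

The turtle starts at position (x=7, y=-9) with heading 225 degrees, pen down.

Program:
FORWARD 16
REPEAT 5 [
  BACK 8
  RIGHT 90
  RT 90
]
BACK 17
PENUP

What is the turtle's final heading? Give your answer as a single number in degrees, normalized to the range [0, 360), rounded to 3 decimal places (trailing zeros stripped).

Executing turtle program step by step:
Start: pos=(7,-9), heading=225, pen down
FD 16: (7,-9) -> (-4.314,-20.314) [heading=225, draw]
REPEAT 5 [
  -- iteration 1/5 --
  BK 8: (-4.314,-20.314) -> (1.343,-14.657) [heading=225, draw]
  RT 90: heading 225 -> 135
  RT 90: heading 135 -> 45
  -- iteration 2/5 --
  BK 8: (1.343,-14.657) -> (-4.314,-20.314) [heading=45, draw]
  RT 90: heading 45 -> 315
  RT 90: heading 315 -> 225
  -- iteration 3/5 --
  BK 8: (-4.314,-20.314) -> (1.343,-14.657) [heading=225, draw]
  RT 90: heading 225 -> 135
  RT 90: heading 135 -> 45
  -- iteration 4/5 --
  BK 8: (1.343,-14.657) -> (-4.314,-20.314) [heading=45, draw]
  RT 90: heading 45 -> 315
  RT 90: heading 315 -> 225
  -- iteration 5/5 --
  BK 8: (-4.314,-20.314) -> (1.343,-14.657) [heading=225, draw]
  RT 90: heading 225 -> 135
  RT 90: heading 135 -> 45
]
BK 17: (1.343,-14.657) -> (-10.678,-26.678) [heading=45, draw]
PU: pen up
Final: pos=(-10.678,-26.678), heading=45, 7 segment(s) drawn

Answer: 45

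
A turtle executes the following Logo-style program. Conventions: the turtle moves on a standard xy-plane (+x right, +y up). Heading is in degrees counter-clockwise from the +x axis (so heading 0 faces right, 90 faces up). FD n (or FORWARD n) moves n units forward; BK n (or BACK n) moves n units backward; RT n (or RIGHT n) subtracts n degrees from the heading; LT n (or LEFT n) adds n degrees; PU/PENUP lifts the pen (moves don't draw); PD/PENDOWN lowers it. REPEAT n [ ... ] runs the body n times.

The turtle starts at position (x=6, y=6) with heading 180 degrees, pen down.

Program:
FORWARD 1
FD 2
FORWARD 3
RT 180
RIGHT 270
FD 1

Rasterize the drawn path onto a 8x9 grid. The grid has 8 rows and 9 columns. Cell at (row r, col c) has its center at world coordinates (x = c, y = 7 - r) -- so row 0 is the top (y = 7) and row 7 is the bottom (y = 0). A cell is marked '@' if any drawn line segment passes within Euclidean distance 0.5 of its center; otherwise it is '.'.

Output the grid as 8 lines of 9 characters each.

Segment 0: (6,6) -> (5,6)
Segment 1: (5,6) -> (3,6)
Segment 2: (3,6) -> (0,6)
Segment 3: (0,6) -> (-0,7)

Answer: @........
@@@@@@@..
.........
.........
.........
.........
.........
.........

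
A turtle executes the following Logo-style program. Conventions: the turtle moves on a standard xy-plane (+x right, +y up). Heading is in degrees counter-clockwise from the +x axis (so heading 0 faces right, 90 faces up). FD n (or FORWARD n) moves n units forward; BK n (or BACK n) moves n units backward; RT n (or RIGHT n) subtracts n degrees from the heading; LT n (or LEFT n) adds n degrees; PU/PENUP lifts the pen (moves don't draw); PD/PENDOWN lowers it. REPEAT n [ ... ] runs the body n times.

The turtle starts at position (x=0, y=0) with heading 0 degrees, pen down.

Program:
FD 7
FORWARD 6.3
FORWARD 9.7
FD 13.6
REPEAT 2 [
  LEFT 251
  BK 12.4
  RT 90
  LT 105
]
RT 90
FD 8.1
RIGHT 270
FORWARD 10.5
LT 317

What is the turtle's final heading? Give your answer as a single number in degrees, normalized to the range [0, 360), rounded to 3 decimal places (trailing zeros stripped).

Answer: 129

Derivation:
Executing turtle program step by step:
Start: pos=(0,0), heading=0, pen down
FD 7: (0,0) -> (7,0) [heading=0, draw]
FD 6.3: (7,0) -> (13.3,0) [heading=0, draw]
FD 9.7: (13.3,0) -> (23,0) [heading=0, draw]
FD 13.6: (23,0) -> (36.6,0) [heading=0, draw]
REPEAT 2 [
  -- iteration 1/2 --
  LT 251: heading 0 -> 251
  BK 12.4: (36.6,0) -> (40.637,11.724) [heading=251, draw]
  RT 90: heading 251 -> 161
  LT 105: heading 161 -> 266
  -- iteration 2/2 --
  LT 251: heading 266 -> 157
  BK 12.4: (40.637,11.724) -> (52.051,6.879) [heading=157, draw]
  RT 90: heading 157 -> 67
  LT 105: heading 67 -> 172
]
RT 90: heading 172 -> 82
FD 8.1: (52.051,6.879) -> (53.179,14.901) [heading=82, draw]
RT 270: heading 82 -> 172
FD 10.5: (53.179,14.901) -> (42.781,16.362) [heading=172, draw]
LT 317: heading 172 -> 129
Final: pos=(42.781,16.362), heading=129, 8 segment(s) drawn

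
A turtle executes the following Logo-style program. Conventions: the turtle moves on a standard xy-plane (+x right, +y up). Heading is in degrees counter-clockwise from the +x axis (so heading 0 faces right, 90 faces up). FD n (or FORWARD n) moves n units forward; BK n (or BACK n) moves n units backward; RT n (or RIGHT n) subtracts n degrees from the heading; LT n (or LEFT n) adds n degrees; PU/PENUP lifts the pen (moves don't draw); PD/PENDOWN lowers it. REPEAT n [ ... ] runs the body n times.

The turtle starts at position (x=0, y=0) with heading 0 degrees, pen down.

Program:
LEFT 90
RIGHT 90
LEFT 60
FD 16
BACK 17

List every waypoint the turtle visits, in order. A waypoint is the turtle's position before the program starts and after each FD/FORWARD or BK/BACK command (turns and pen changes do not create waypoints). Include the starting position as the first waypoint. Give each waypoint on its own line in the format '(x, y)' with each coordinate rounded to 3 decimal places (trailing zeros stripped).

Answer: (0, 0)
(8, 13.856)
(-0.5, -0.866)

Derivation:
Executing turtle program step by step:
Start: pos=(0,0), heading=0, pen down
LT 90: heading 0 -> 90
RT 90: heading 90 -> 0
LT 60: heading 0 -> 60
FD 16: (0,0) -> (8,13.856) [heading=60, draw]
BK 17: (8,13.856) -> (-0.5,-0.866) [heading=60, draw]
Final: pos=(-0.5,-0.866), heading=60, 2 segment(s) drawn
Waypoints (3 total):
(0, 0)
(8, 13.856)
(-0.5, -0.866)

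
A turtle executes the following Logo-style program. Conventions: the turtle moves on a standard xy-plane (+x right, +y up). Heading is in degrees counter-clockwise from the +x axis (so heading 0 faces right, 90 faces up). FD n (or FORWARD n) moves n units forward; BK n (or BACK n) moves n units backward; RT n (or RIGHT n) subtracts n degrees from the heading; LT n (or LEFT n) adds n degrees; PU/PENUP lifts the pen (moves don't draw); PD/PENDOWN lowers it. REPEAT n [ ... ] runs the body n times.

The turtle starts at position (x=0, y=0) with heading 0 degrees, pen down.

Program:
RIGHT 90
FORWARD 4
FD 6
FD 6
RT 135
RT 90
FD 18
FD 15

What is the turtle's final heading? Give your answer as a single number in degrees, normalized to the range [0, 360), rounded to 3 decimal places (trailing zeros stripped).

Executing turtle program step by step:
Start: pos=(0,0), heading=0, pen down
RT 90: heading 0 -> 270
FD 4: (0,0) -> (0,-4) [heading=270, draw]
FD 6: (0,-4) -> (0,-10) [heading=270, draw]
FD 6: (0,-10) -> (0,-16) [heading=270, draw]
RT 135: heading 270 -> 135
RT 90: heading 135 -> 45
FD 18: (0,-16) -> (12.728,-3.272) [heading=45, draw]
FD 15: (12.728,-3.272) -> (23.335,7.335) [heading=45, draw]
Final: pos=(23.335,7.335), heading=45, 5 segment(s) drawn

Answer: 45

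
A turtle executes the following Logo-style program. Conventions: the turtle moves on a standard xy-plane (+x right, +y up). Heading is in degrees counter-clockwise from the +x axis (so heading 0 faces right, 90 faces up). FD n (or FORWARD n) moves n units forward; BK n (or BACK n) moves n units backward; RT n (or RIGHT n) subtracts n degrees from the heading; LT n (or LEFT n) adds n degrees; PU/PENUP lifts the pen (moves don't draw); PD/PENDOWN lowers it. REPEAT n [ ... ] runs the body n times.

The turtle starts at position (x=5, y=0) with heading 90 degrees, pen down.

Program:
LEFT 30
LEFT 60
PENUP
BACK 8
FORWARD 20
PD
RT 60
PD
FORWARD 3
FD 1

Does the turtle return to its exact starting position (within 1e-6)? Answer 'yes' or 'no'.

Executing turtle program step by step:
Start: pos=(5,0), heading=90, pen down
LT 30: heading 90 -> 120
LT 60: heading 120 -> 180
PU: pen up
BK 8: (5,0) -> (13,0) [heading=180, move]
FD 20: (13,0) -> (-7,0) [heading=180, move]
PD: pen down
RT 60: heading 180 -> 120
PD: pen down
FD 3: (-7,0) -> (-8.5,2.598) [heading=120, draw]
FD 1: (-8.5,2.598) -> (-9,3.464) [heading=120, draw]
Final: pos=(-9,3.464), heading=120, 2 segment(s) drawn

Start position: (5, 0)
Final position: (-9, 3.464)
Distance = 14.422; >= 1e-6 -> NOT closed

Answer: no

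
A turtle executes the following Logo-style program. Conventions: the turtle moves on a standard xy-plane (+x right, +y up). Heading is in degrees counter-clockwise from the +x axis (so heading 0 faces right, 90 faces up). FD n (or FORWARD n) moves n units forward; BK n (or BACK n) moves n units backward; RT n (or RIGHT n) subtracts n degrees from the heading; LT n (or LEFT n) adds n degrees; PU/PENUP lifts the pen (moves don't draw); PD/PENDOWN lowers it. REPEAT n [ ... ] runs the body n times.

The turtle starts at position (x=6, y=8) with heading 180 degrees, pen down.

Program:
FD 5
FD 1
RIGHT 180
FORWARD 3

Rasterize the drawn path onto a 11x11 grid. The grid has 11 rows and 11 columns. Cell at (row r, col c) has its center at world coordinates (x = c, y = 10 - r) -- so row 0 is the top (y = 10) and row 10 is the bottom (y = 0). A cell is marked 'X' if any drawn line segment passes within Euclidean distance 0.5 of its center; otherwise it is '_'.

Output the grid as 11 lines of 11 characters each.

Answer: ___________
___________
XXXXXXX____
___________
___________
___________
___________
___________
___________
___________
___________

Derivation:
Segment 0: (6,8) -> (1,8)
Segment 1: (1,8) -> (0,8)
Segment 2: (0,8) -> (3,8)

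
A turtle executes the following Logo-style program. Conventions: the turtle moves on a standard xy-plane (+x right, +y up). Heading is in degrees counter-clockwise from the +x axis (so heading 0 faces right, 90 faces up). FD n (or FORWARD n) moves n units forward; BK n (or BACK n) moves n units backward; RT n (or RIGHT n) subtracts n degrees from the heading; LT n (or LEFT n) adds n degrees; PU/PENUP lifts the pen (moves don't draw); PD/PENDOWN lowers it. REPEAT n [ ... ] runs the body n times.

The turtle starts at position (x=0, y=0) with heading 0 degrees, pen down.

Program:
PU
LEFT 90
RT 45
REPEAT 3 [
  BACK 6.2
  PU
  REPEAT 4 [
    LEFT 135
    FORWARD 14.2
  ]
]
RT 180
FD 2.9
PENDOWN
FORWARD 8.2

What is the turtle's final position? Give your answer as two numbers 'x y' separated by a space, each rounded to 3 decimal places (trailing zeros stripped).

Answer: -10.735 -2.417

Derivation:
Executing turtle program step by step:
Start: pos=(0,0), heading=0, pen down
PU: pen up
LT 90: heading 0 -> 90
RT 45: heading 90 -> 45
REPEAT 3 [
  -- iteration 1/3 --
  BK 6.2: (0,0) -> (-4.384,-4.384) [heading=45, move]
  PU: pen up
  REPEAT 4 [
    -- iteration 1/4 --
    LT 135: heading 45 -> 180
    FD 14.2: (-4.384,-4.384) -> (-18.584,-4.384) [heading=180, move]
    -- iteration 2/4 --
    LT 135: heading 180 -> 315
    FD 14.2: (-18.584,-4.384) -> (-8.543,-14.425) [heading=315, move]
    -- iteration 3/4 --
    LT 135: heading 315 -> 90
    FD 14.2: (-8.543,-14.425) -> (-8.543,-0.225) [heading=90, move]
    -- iteration 4/4 --
    LT 135: heading 90 -> 225
    FD 14.2: (-8.543,-0.225) -> (-18.584,-10.266) [heading=225, move]
  ]
  -- iteration 2/3 --
  BK 6.2: (-18.584,-10.266) -> (-14.2,-5.882) [heading=225, move]
  PU: pen up
  REPEAT 4 [
    -- iteration 1/4 --
    LT 135: heading 225 -> 0
    FD 14.2: (-14.2,-5.882) -> (0,-5.882) [heading=0, move]
    -- iteration 2/4 --
    LT 135: heading 0 -> 135
    FD 14.2: (0,-5.882) -> (-10.041,4.159) [heading=135, move]
    -- iteration 3/4 --
    LT 135: heading 135 -> 270
    FD 14.2: (-10.041,4.159) -> (-10.041,-10.041) [heading=270, move]
    -- iteration 4/4 --
    LT 135: heading 270 -> 45
    FD 14.2: (-10.041,-10.041) -> (0,0) [heading=45, move]
  ]
  -- iteration 3/3 --
  BK 6.2: (0,0) -> (-4.384,-4.384) [heading=45, move]
  PU: pen up
  REPEAT 4 [
    -- iteration 1/4 --
    LT 135: heading 45 -> 180
    FD 14.2: (-4.384,-4.384) -> (-18.584,-4.384) [heading=180, move]
    -- iteration 2/4 --
    LT 135: heading 180 -> 315
    FD 14.2: (-18.584,-4.384) -> (-8.543,-14.425) [heading=315, move]
    -- iteration 3/4 --
    LT 135: heading 315 -> 90
    FD 14.2: (-8.543,-14.425) -> (-8.543,-0.225) [heading=90, move]
    -- iteration 4/4 --
    LT 135: heading 90 -> 225
    FD 14.2: (-8.543,-0.225) -> (-18.584,-10.266) [heading=225, move]
  ]
]
RT 180: heading 225 -> 45
FD 2.9: (-18.584,-10.266) -> (-16.533,-8.215) [heading=45, move]
PD: pen down
FD 8.2: (-16.533,-8.215) -> (-10.735,-2.417) [heading=45, draw]
Final: pos=(-10.735,-2.417), heading=45, 1 segment(s) drawn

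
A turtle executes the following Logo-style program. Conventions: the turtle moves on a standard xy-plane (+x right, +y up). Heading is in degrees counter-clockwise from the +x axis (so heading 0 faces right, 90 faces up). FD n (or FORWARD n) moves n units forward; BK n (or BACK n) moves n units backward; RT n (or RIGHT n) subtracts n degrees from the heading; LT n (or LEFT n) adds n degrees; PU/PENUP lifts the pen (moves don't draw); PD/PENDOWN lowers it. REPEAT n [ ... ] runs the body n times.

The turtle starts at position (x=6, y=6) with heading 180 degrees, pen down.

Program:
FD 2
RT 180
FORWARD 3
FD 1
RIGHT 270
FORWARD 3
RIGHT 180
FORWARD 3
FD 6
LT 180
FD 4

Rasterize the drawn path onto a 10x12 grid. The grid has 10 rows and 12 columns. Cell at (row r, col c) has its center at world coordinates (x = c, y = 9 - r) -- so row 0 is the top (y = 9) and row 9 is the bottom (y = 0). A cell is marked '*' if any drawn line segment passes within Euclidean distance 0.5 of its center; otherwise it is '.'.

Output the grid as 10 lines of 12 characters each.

Answer: ........*...
........*...
........*...
....*****...
........*...
........*...
........*...
........*...
........*...
........*...

Derivation:
Segment 0: (6,6) -> (4,6)
Segment 1: (4,6) -> (7,6)
Segment 2: (7,6) -> (8,6)
Segment 3: (8,6) -> (8,9)
Segment 4: (8,9) -> (8,6)
Segment 5: (8,6) -> (8,0)
Segment 6: (8,0) -> (8,4)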